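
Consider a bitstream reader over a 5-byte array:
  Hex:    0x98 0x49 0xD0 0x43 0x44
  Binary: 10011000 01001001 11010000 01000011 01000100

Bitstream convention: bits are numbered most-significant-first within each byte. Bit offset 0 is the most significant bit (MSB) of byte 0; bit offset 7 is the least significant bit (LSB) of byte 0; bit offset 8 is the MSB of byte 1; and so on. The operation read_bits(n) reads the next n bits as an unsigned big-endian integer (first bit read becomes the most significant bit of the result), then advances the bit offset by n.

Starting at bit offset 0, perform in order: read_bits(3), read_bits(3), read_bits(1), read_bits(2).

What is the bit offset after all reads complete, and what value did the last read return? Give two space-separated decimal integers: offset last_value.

Answer: 9 0

Derivation:
Read 1: bits[0:3] width=3 -> value=4 (bin 100); offset now 3 = byte 0 bit 3; 37 bits remain
Read 2: bits[3:6] width=3 -> value=6 (bin 110); offset now 6 = byte 0 bit 6; 34 bits remain
Read 3: bits[6:7] width=1 -> value=0 (bin 0); offset now 7 = byte 0 bit 7; 33 bits remain
Read 4: bits[7:9] width=2 -> value=0 (bin 00); offset now 9 = byte 1 bit 1; 31 bits remain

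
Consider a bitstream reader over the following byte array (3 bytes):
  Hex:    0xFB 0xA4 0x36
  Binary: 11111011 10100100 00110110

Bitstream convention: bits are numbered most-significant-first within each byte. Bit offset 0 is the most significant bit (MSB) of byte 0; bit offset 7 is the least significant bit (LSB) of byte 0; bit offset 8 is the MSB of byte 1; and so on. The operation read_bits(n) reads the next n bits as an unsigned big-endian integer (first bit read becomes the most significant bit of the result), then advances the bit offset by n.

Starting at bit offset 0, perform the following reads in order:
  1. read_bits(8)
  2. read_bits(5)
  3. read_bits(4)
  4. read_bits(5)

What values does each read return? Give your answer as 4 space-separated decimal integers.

Read 1: bits[0:8] width=8 -> value=251 (bin 11111011); offset now 8 = byte 1 bit 0; 16 bits remain
Read 2: bits[8:13] width=5 -> value=20 (bin 10100); offset now 13 = byte 1 bit 5; 11 bits remain
Read 3: bits[13:17] width=4 -> value=8 (bin 1000); offset now 17 = byte 2 bit 1; 7 bits remain
Read 4: bits[17:22] width=5 -> value=13 (bin 01101); offset now 22 = byte 2 bit 6; 2 bits remain

Answer: 251 20 8 13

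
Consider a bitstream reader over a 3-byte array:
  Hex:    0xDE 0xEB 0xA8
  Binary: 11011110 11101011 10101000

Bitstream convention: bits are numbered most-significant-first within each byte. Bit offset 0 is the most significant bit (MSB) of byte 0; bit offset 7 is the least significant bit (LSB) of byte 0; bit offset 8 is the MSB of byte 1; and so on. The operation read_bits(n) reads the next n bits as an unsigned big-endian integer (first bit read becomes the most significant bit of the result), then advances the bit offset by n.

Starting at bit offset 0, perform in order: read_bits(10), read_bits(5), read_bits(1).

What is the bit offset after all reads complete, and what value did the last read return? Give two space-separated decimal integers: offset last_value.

Read 1: bits[0:10] width=10 -> value=891 (bin 1101111011); offset now 10 = byte 1 bit 2; 14 bits remain
Read 2: bits[10:15] width=5 -> value=21 (bin 10101); offset now 15 = byte 1 bit 7; 9 bits remain
Read 3: bits[15:16] width=1 -> value=1 (bin 1); offset now 16 = byte 2 bit 0; 8 bits remain

Answer: 16 1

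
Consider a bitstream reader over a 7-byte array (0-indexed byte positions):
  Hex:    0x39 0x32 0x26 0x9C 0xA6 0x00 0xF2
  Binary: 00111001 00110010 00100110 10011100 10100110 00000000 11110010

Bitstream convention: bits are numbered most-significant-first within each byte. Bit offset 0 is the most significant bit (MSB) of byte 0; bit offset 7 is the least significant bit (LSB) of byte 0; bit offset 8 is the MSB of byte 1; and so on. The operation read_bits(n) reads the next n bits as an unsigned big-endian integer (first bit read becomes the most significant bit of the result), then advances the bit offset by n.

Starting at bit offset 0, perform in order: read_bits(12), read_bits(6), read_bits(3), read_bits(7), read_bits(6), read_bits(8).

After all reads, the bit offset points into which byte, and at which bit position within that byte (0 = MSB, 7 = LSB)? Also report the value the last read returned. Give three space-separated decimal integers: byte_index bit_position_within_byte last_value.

Read 1: bits[0:12] width=12 -> value=915 (bin 001110010011); offset now 12 = byte 1 bit 4; 44 bits remain
Read 2: bits[12:18] width=6 -> value=8 (bin 001000); offset now 18 = byte 2 bit 2; 38 bits remain
Read 3: bits[18:21] width=3 -> value=4 (bin 100); offset now 21 = byte 2 bit 5; 35 bits remain
Read 4: bits[21:28] width=7 -> value=105 (bin 1101001); offset now 28 = byte 3 bit 4; 28 bits remain
Read 5: bits[28:34] width=6 -> value=50 (bin 110010); offset now 34 = byte 4 bit 2; 22 bits remain
Read 6: bits[34:42] width=8 -> value=152 (bin 10011000); offset now 42 = byte 5 bit 2; 14 bits remain

Answer: 5 2 152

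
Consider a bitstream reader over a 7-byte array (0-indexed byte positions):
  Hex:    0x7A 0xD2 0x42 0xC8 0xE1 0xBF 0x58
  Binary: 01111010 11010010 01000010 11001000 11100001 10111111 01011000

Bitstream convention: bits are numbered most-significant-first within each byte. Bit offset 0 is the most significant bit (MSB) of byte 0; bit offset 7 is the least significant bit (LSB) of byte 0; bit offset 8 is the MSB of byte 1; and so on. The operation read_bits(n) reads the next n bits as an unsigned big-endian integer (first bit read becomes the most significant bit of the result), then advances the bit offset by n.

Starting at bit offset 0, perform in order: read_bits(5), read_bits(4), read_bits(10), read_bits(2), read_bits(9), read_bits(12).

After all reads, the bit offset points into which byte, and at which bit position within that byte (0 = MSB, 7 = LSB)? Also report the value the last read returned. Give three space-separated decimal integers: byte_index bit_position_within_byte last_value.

Read 1: bits[0:5] width=5 -> value=15 (bin 01111); offset now 5 = byte 0 bit 5; 51 bits remain
Read 2: bits[5:9] width=4 -> value=5 (bin 0101); offset now 9 = byte 1 bit 1; 47 bits remain
Read 3: bits[9:19] width=10 -> value=658 (bin 1010010010); offset now 19 = byte 2 bit 3; 37 bits remain
Read 4: bits[19:21] width=2 -> value=0 (bin 00); offset now 21 = byte 2 bit 5; 35 bits remain
Read 5: bits[21:30] width=9 -> value=178 (bin 010110010); offset now 30 = byte 3 bit 6; 26 bits remain
Read 6: bits[30:42] width=12 -> value=902 (bin 001110000110); offset now 42 = byte 5 bit 2; 14 bits remain

Answer: 5 2 902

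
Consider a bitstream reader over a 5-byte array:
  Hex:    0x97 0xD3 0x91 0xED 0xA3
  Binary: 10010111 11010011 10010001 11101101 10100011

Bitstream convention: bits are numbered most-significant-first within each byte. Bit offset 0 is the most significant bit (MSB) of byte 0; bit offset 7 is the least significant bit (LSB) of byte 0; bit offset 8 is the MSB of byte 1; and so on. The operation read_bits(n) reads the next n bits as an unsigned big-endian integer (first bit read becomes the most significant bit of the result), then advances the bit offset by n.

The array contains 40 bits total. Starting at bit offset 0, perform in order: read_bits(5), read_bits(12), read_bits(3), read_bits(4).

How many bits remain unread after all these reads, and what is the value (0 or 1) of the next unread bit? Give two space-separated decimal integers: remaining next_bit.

Answer: 16 1

Derivation:
Read 1: bits[0:5] width=5 -> value=18 (bin 10010); offset now 5 = byte 0 bit 5; 35 bits remain
Read 2: bits[5:17] width=12 -> value=4007 (bin 111110100111); offset now 17 = byte 2 bit 1; 23 bits remain
Read 3: bits[17:20] width=3 -> value=1 (bin 001); offset now 20 = byte 2 bit 4; 20 bits remain
Read 4: bits[20:24] width=4 -> value=1 (bin 0001); offset now 24 = byte 3 bit 0; 16 bits remain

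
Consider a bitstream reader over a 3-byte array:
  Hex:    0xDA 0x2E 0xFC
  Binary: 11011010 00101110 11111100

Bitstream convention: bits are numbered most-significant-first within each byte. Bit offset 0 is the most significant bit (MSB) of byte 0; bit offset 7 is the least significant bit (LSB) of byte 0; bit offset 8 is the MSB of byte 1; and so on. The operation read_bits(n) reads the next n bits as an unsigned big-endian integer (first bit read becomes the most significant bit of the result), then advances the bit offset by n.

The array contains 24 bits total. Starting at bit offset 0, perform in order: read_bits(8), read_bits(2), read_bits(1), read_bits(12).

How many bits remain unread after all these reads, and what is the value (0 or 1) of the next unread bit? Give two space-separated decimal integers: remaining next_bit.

Answer: 1 0

Derivation:
Read 1: bits[0:8] width=8 -> value=218 (bin 11011010); offset now 8 = byte 1 bit 0; 16 bits remain
Read 2: bits[8:10] width=2 -> value=0 (bin 00); offset now 10 = byte 1 bit 2; 14 bits remain
Read 3: bits[10:11] width=1 -> value=1 (bin 1); offset now 11 = byte 1 bit 3; 13 bits remain
Read 4: bits[11:23] width=12 -> value=1918 (bin 011101111110); offset now 23 = byte 2 bit 7; 1 bits remain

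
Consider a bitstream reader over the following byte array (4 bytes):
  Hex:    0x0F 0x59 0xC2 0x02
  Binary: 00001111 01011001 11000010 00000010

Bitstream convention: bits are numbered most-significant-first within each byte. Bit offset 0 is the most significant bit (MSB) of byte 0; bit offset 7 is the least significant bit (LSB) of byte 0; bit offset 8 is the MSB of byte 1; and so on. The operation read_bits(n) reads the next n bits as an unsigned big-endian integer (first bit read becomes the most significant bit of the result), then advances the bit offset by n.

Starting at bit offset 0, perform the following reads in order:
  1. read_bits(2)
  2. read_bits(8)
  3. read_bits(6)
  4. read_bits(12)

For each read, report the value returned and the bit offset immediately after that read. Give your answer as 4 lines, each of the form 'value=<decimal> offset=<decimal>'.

Read 1: bits[0:2] width=2 -> value=0 (bin 00); offset now 2 = byte 0 bit 2; 30 bits remain
Read 2: bits[2:10] width=8 -> value=61 (bin 00111101); offset now 10 = byte 1 bit 2; 22 bits remain
Read 3: bits[10:16] width=6 -> value=25 (bin 011001); offset now 16 = byte 2 bit 0; 16 bits remain
Read 4: bits[16:28] width=12 -> value=3104 (bin 110000100000); offset now 28 = byte 3 bit 4; 4 bits remain

Answer: value=0 offset=2
value=61 offset=10
value=25 offset=16
value=3104 offset=28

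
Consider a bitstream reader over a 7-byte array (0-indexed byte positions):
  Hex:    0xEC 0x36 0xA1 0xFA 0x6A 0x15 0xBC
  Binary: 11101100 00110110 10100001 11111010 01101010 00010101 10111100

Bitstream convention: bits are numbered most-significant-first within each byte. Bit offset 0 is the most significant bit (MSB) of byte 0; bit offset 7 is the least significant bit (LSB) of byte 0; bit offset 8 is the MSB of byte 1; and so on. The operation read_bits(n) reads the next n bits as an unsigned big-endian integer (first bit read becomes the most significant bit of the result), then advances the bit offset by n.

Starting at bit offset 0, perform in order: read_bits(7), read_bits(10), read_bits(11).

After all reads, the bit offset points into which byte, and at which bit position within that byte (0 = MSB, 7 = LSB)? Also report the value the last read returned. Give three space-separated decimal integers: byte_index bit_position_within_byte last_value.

Read 1: bits[0:7] width=7 -> value=118 (bin 1110110); offset now 7 = byte 0 bit 7; 49 bits remain
Read 2: bits[7:17] width=10 -> value=109 (bin 0001101101); offset now 17 = byte 2 bit 1; 39 bits remain
Read 3: bits[17:28] width=11 -> value=543 (bin 01000011111); offset now 28 = byte 3 bit 4; 28 bits remain

Answer: 3 4 543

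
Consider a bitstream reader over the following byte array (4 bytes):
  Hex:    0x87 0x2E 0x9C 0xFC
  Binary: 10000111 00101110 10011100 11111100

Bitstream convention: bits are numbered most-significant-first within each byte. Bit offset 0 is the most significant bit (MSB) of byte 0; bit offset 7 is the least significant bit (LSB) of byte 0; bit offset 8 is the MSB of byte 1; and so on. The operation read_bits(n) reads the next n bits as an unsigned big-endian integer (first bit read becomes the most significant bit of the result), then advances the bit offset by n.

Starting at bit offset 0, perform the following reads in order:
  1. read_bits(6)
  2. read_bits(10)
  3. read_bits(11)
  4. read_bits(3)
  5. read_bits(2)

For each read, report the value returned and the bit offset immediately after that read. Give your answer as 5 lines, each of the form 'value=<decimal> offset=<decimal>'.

Read 1: bits[0:6] width=6 -> value=33 (bin 100001); offset now 6 = byte 0 bit 6; 26 bits remain
Read 2: bits[6:16] width=10 -> value=814 (bin 1100101110); offset now 16 = byte 2 bit 0; 16 bits remain
Read 3: bits[16:27] width=11 -> value=1255 (bin 10011100111); offset now 27 = byte 3 bit 3; 5 bits remain
Read 4: bits[27:30] width=3 -> value=7 (bin 111); offset now 30 = byte 3 bit 6; 2 bits remain
Read 5: bits[30:32] width=2 -> value=0 (bin 00); offset now 32 = byte 4 bit 0; 0 bits remain

Answer: value=33 offset=6
value=814 offset=16
value=1255 offset=27
value=7 offset=30
value=0 offset=32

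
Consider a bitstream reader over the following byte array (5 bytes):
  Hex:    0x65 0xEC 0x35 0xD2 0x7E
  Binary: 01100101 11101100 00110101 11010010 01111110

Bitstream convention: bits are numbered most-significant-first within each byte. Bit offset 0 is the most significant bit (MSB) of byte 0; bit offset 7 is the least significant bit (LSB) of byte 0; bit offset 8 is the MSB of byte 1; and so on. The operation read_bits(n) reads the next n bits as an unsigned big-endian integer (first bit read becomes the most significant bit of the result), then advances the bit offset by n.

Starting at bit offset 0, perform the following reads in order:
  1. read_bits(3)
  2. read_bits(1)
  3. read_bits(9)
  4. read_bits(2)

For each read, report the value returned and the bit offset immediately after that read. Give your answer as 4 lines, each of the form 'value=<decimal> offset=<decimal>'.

Answer: value=3 offset=3
value=0 offset=4
value=189 offset=13
value=2 offset=15

Derivation:
Read 1: bits[0:3] width=3 -> value=3 (bin 011); offset now 3 = byte 0 bit 3; 37 bits remain
Read 2: bits[3:4] width=1 -> value=0 (bin 0); offset now 4 = byte 0 bit 4; 36 bits remain
Read 3: bits[4:13] width=9 -> value=189 (bin 010111101); offset now 13 = byte 1 bit 5; 27 bits remain
Read 4: bits[13:15] width=2 -> value=2 (bin 10); offset now 15 = byte 1 bit 7; 25 bits remain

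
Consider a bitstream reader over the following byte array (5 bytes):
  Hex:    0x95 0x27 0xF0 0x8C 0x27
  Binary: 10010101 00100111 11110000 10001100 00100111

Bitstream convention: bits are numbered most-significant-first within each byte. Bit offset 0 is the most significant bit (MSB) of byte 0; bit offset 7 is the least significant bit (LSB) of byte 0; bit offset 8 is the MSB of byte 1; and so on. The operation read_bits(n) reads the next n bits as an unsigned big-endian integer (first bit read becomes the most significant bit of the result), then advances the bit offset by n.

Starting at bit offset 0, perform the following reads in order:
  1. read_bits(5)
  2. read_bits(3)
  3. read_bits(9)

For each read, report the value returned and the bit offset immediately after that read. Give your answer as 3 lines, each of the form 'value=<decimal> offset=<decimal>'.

Read 1: bits[0:5] width=5 -> value=18 (bin 10010); offset now 5 = byte 0 bit 5; 35 bits remain
Read 2: bits[5:8] width=3 -> value=5 (bin 101); offset now 8 = byte 1 bit 0; 32 bits remain
Read 3: bits[8:17] width=9 -> value=79 (bin 001001111); offset now 17 = byte 2 bit 1; 23 bits remain

Answer: value=18 offset=5
value=5 offset=8
value=79 offset=17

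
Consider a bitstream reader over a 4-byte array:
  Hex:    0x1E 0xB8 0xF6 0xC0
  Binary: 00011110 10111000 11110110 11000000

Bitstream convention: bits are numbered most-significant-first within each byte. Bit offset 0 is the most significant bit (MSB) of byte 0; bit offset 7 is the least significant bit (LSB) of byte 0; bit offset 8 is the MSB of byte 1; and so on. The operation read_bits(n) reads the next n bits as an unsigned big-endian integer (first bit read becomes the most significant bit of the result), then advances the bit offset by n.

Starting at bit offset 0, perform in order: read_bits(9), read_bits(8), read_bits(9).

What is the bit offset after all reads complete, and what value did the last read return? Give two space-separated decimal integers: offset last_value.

Read 1: bits[0:9] width=9 -> value=61 (bin 000111101); offset now 9 = byte 1 bit 1; 23 bits remain
Read 2: bits[9:17] width=8 -> value=113 (bin 01110001); offset now 17 = byte 2 bit 1; 15 bits remain
Read 3: bits[17:26] width=9 -> value=475 (bin 111011011); offset now 26 = byte 3 bit 2; 6 bits remain

Answer: 26 475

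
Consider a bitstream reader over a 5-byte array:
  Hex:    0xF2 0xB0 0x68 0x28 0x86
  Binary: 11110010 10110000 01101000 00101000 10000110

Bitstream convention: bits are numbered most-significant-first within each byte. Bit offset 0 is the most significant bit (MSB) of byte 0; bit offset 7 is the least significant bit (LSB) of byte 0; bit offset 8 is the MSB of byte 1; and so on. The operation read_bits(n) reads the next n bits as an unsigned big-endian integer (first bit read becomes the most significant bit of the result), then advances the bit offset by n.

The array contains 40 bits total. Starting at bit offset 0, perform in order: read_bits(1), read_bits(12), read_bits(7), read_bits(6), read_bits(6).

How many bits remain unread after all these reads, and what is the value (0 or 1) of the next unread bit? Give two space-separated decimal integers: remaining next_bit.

Answer: 8 1

Derivation:
Read 1: bits[0:1] width=1 -> value=1 (bin 1); offset now 1 = byte 0 bit 1; 39 bits remain
Read 2: bits[1:13] width=12 -> value=3670 (bin 111001010110); offset now 13 = byte 1 bit 5; 27 bits remain
Read 3: bits[13:20] width=7 -> value=6 (bin 0000110); offset now 20 = byte 2 bit 4; 20 bits remain
Read 4: bits[20:26] width=6 -> value=32 (bin 100000); offset now 26 = byte 3 bit 2; 14 bits remain
Read 5: bits[26:32] width=6 -> value=40 (bin 101000); offset now 32 = byte 4 bit 0; 8 bits remain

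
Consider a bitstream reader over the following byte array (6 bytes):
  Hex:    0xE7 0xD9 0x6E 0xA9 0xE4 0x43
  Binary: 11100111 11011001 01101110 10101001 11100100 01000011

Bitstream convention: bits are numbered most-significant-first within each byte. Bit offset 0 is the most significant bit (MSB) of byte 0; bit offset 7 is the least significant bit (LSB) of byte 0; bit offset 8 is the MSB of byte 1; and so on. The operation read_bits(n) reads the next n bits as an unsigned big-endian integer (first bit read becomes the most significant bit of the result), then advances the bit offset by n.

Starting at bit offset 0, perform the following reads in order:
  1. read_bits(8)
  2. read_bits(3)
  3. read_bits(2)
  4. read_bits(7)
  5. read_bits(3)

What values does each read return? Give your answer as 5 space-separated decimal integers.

Answer: 231 6 3 22 7

Derivation:
Read 1: bits[0:8] width=8 -> value=231 (bin 11100111); offset now 8 = byte 1 bit 0; 40 bits remain
Read 2: bits[8:11] width=3 -> value=6 (bin 110); offset now 11 = byte 1 bit 3; 37 bits remain
Read 3: bits[11:13] width=2 -> value=3 (bin 11); offset now 13 = byte 1 bit 5; 35 bits remain
Read 4: bits[13:20] width=7 -> value=22 (bin 0010110); offset now 20 = byte 2 bit 4; 28 bits remain
Read 5: bits[20:23] width=3 -> value=7 (bin 111); offset now 23 = byte 2 bit 7; 25 bits remain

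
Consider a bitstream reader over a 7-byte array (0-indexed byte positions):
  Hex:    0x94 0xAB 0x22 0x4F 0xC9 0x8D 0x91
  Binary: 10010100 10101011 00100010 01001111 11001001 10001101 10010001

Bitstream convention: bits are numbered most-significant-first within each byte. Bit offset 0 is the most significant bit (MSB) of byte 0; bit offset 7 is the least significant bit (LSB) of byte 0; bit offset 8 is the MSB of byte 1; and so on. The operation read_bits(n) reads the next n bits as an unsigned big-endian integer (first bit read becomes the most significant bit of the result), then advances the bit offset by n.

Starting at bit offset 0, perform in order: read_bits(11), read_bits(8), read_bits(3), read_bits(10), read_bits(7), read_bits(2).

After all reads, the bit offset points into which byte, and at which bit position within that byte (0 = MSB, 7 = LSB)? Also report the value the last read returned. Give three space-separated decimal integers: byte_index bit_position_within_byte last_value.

Read 1: bits[0:11] width=11 -> value=1189 (bin 10010100101); offset now 11 = byte 1 bit 3; 45 bits remain
Read 2: bits[11:19] width=8 -> value=89 (bin 01011001); offset now 19 = byte 2 bit 3; 37 bits remain
Read 3: bits[19:22] width=3 -> value=0 (bin 000); offset now 22 = byte 2 bit 6; 34 bits remain
Read 4: bits[22:32] width=10 -> value=591 (bin 1001001111); offset now 32 = byte 4 bit 0; 24 bits remain
Read 5: bits[32:39] width=7 -> value=100 (bin 1100100); offset now 39 = byte 4 bit 7; 17 bits remain
Read 6: bits[39:41] width=2 -> value=3 (bin 11); offset now 41 = byte 5 bit 1; 15 bits remain

Answer: 5 1 3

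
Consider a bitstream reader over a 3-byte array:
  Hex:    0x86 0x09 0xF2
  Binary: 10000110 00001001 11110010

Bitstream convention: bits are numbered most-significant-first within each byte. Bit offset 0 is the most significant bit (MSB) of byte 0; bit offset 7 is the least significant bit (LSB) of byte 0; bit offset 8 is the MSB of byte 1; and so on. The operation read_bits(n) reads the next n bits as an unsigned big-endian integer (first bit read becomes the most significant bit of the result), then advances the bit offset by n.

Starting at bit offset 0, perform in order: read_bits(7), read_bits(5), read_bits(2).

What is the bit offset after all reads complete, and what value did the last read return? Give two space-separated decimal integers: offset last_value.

Read 1: bits[0:7] width=7 -> value=67 (bin 1000011); offset now 7 = byte 0 bit 7; 17 bits remain
Read 2: bits[7:12] width=5 -> value=0 (bin 00000); offset now 12 = byte 1 bit 4; 12 bits remain
Read 3: bits[12:14] width=2 -> value=2 (bin 10); offset now 14 = byte 1 bit 6; 10 bits remain

Answer: 14 2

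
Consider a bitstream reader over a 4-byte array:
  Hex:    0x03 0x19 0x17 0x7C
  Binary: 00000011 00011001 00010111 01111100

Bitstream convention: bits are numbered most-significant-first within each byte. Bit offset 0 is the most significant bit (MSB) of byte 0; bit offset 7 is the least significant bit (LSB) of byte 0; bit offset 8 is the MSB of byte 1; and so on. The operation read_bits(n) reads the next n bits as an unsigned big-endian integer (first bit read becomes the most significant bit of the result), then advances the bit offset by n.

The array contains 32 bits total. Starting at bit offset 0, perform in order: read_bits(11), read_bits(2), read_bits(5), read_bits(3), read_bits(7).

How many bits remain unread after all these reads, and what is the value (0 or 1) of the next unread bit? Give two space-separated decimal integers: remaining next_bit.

Read 1: bits[0:11] width=11 -> value=24 (bin 00000011000); offset now 11 = byte 1 bit 3; 21 bits remain
Read 2: bits[11:13] width=2 -> value=3 (bin 11); offset now 13 = byte 1 bit 5; 19 bits remain
Read 3: bits[13:18] width=5 -> value=4 (bin 00100); offset now 18 = byte 2 bit 2; 14 bits remain
Read 4: bits[18:21] width=3 -> value=2 (bin 010); offset now 21 = byte 2 bit 5; 11 bits remain
Read 5: bits[21:28] width=7 -> value=119 (bin 1110111); offset now 28 = byte 3 bit 4; 4 bits remain

Answer: 4 1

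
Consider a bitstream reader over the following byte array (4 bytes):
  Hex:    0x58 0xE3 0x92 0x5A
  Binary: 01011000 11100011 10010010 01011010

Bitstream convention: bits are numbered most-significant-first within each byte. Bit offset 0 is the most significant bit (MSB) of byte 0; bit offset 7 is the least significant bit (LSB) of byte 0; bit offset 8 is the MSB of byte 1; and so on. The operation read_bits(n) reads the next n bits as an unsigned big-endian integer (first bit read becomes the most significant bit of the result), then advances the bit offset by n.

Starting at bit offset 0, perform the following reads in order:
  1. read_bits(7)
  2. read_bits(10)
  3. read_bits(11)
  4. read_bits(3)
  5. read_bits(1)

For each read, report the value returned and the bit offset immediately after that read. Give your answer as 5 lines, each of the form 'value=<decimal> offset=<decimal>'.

Read 1: bits[0:7] width=7 -> value=44 (bin 0101100); offset now 7 = byte 0 bit 7; 25 bits remain
Read 2: bits[7:17] width=10 -> value=455 (bin 0111000111); offset now 17 = byte 2 bit 1; 15 bits remain
Read 3: bits[17:28] width=11 -> value=293 (bin 00100100101); offset now 28 = byte 3 bit 4; 4 bits remain
Read 4: bits[28:31] width=3 -> value=5 (bin 101); offset now 31 = byte 3 bit 7; 1 bits remain
Read 5: bits[31:32] width=1 -> value=0 (bin 0); offset now 32 = byte 4 bit 0; 0 bits remain

Answer: value=44 offset=7
value=455 offset=17
value=293 offset=28
value=5 offset=31
value=0 offset=32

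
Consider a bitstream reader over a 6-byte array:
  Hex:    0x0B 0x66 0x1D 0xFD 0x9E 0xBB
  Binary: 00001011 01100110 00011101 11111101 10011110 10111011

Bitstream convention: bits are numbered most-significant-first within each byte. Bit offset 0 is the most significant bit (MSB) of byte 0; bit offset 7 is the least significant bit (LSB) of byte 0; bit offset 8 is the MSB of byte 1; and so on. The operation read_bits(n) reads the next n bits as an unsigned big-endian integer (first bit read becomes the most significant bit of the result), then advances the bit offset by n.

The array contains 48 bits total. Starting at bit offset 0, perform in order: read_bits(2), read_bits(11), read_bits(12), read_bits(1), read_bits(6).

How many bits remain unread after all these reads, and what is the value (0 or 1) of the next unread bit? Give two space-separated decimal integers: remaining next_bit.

Read 1: bits[0:2] width=2 -> value=0 (bin 00); offset now 2 = byte 0 bit 2; 46 bits remain
Read 2: bits[2:13] width=11 -> value=364 (bin 00101101100); offset now 13 = byte 1 bit 5; 35 bits remain
Read 3: bits[13:25] width=12 -> value=3131 (bin 110000111011); offset now 25 = byte 3 bit 1; 23 bits remain
Read 4: bits[25:26] width=1 -> value=1 (bin 1); offset now 26 = byte 3 bit 2; 22 bits remain
Read 5: bits[26:32] width=6 -> value=61 (bin 111101); offset now 32 = byte 4 bit 0; 16 bits remain

Answer: 16 1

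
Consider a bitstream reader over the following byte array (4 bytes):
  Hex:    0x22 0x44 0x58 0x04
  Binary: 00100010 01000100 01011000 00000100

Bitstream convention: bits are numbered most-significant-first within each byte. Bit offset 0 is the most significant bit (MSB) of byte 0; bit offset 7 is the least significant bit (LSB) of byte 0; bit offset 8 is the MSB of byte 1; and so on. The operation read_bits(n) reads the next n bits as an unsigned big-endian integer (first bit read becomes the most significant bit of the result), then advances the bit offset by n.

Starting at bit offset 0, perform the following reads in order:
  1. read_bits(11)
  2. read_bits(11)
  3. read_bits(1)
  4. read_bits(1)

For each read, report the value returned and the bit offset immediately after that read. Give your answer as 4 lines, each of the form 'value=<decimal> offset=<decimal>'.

Answer: value=274 offset=11
value=278 offset=22
value=0 offset=23
value=0 offset=24

Derivation:
Read 1: bits[0:11] width=11 -> value=274 (bin 00100010010); offset now 11 = byte 1 bit 3; 21 bits remain
Read 2: bits[11:22] width=11 -> value=278 (bin 00100010110); offset now 22 = byte 2 bit 6; 10 bits remain
Read 3: bits[22:23] width=1 -> value=0 (bin 0); offset now 23 = byte 2 bit 7; 9 bits remain
Read 4: bits[23:24] width=1 -> value=0 (bin 0); offset now 24 = byte 3 bit 0; 8 bits remain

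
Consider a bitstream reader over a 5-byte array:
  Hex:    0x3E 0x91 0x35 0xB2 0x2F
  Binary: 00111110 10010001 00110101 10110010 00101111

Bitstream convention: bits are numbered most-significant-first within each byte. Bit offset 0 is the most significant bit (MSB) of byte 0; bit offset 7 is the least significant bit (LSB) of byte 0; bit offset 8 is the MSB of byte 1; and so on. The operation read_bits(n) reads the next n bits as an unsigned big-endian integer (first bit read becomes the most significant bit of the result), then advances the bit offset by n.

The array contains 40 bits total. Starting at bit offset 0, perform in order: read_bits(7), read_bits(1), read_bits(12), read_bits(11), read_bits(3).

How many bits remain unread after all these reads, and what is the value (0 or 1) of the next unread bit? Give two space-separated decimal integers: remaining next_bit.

Answer: 6 1

Derivation:
Read 1: bits[0:7] width=7 -> value=31 (bin 0011111); offset now 7 = byte 0 bit 7; 33 bits remain
Read 2: bits[7:8] width=1 -> value=0 (bin 0); offset now 8 = byte 1 bit 0; 32 bits remain
Read 3: bits[8:20] width=12 -> value=2323 (bin 100100010011); offset now 20 = byte 2 bit 4; 20 bits remain
Read 4: bits[20:31] width=11 -> value=729 (bin 01011011001); offset now 31 = byte 3 bit 7; 9 bits remain
Read 5: bits[31:34] width=3 -> value=0 (bin 000); offset now 34 = byte 4 bit 2; 6 bits remain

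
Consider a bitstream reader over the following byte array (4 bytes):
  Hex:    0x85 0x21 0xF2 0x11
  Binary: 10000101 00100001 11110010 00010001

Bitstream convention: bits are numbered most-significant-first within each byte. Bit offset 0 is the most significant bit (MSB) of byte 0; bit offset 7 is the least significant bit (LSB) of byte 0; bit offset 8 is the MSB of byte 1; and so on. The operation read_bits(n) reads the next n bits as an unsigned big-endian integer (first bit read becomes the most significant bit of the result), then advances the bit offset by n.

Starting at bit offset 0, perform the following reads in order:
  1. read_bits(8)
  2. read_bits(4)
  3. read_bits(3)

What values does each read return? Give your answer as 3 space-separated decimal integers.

Answer: 133 2 0

Derivation:
Read 1: bits[0:8] width=8 -> value=133 (bin 10000101); offset now 8 = byte 1 bit 0; 24 bits remain
Read 2: bits[8:12] width=4 -> value=2 (bin 0010); offset now 12 = byte 1 bit 4; 20 bits remain
Read 3: bits[12:15] width=3 -> value=0 (bin 000); offset now 15 = byte 1 bit 7; 17 bits remain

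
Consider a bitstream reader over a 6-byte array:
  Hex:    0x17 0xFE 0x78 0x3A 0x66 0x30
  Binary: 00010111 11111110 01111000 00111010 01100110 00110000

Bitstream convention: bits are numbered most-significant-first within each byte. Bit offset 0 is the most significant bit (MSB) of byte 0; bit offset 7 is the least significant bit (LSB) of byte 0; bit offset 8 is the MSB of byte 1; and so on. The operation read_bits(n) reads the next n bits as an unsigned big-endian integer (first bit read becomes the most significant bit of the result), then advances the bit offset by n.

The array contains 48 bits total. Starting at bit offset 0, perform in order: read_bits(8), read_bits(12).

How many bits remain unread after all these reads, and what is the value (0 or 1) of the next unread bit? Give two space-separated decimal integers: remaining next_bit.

Read 1: bits[0:8] width=8 -> value=23 (bin 00010111); offset now 8 = byte 1 bit 0; 40 bits remain
Read 2: bits[8:20] width=12 -> value=4071 (bin 111111100111); offset now 20 = byte 2 bit 4; 28 bits remain

Answer: 28 1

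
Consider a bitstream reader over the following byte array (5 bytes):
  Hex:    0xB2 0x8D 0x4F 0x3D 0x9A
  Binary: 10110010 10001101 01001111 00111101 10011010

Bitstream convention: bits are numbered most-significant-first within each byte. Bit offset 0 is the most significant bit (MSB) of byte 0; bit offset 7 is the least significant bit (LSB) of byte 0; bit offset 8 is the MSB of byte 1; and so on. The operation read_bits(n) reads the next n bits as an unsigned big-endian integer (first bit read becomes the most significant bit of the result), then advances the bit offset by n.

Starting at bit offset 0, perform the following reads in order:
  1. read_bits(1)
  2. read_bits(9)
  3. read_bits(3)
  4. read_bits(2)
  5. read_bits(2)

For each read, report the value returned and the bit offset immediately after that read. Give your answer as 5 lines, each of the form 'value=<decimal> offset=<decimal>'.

Read 1: bits[0:1] width=1 -> value=1 (bin 1); offset now 1 = byte 0 bit 1; 39 bits remain
Read 2: bits[1:10] width=9 -> value=202 (bin 011001010); offset now 10 = byte 1 bit 2; 30 bits remain
Read 3: bits[10:13] width=3 -> value=1 (bin 001); offset now 13 = byte 1 bit 5; 27 bits remain
Read 4: bits[13:15] width=2 -> value=2 (bin 10); offset now 15 = byte 1 bit 7; 25 bits remain
Read 5: bits[15:17] width=2 -> value=2 (bin 10); offset now 17 = byte 2 bit 1; 23 bits remain

Answer: value=1 offset=1
value=202 offset=10
value=1 offset=13
value=2 offset=15
value=2 offset=17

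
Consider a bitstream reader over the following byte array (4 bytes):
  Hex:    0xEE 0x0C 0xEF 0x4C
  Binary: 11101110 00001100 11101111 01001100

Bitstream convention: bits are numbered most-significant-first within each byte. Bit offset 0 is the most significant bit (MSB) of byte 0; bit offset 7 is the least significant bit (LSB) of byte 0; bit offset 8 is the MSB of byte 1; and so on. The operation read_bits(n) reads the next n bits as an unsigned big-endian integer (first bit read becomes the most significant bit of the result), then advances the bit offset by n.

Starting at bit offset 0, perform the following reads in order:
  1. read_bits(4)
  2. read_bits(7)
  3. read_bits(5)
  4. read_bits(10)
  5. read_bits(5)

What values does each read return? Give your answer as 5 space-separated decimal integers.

Read 1: bits[0:4] width=4 -> value=14 (bin 1110); offset now 4 = byte 0 bit 4; 28 bits remain
Read 2: bits[4:11] width=7 -> value=112 (bin 1110000); offset now 11 = byte 1 bit 3; 21 bits remain
Read 3: bits[11:16] width=5 -> value=12 (bin 01100); offset now 16 = byte 2 bit 0; 16 bits remain
Read 4: bits[16:26] width=10 -> value=957 (bin 1110111101); offset now 26 = byte 3 bit 2; 6 bits remain
Read 5: bits[26:31] width=5 -> value=6 (bin 00110); offset now 31 = byte 3 bit 7; 1 bits remain

Answer: 14 112 12 957 6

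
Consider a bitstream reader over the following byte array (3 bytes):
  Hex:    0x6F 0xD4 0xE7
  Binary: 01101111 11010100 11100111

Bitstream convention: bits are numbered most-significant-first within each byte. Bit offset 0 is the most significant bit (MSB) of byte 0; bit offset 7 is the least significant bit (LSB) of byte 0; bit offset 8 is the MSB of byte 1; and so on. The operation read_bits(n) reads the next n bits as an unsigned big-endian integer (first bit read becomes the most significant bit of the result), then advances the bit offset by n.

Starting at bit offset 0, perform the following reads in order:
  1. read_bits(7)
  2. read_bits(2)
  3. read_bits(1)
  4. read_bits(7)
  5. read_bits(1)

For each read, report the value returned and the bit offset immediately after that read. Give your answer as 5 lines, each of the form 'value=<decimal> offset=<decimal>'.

Answer: value=55 offset=7
value=3 offset=9
value=1 offset=10
value=41 offset=17
value=1 offset=18

Derivation:
Read 1: bits[0:7] width=7 -> value=55 (bin 0110111); offset now 7 = byte 0 bit 7; 17 bits remain
Read 2: bits[7:9] width=2 -> value=3 (bin 11); offset now 9 = byte 1 bit 1; 15 bits remain
Read 3: bits[9:10] width=1 -> value=1 (bin 1); offset now 10 = byte 1 bit 2; 14 bits remain
Read 4: bits[10:17] width=7 -> value=41 (bin 0101001); offset now 17 = byte 2 bit 1; 7 bits remain
Read 5: bits[17:18] width=1 -> value=1 (bin 1); offset now 18 = byte 2 bit 2; 6 bits remain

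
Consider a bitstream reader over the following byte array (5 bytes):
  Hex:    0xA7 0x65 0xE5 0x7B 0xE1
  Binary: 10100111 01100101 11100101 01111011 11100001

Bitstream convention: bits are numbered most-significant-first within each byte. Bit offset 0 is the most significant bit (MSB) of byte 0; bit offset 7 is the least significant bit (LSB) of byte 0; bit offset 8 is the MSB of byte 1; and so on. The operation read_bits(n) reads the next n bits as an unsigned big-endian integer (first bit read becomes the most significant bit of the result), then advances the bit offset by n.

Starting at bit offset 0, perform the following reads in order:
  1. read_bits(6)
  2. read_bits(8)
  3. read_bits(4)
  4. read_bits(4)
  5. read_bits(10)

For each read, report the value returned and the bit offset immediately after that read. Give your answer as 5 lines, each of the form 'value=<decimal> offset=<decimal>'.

Answer: value=41 offset=6
value=217 offset=14
value=7 offset=18
value=9 offset=22
value=379 offset=32

Derivation:
Read 1: bits[0:6] width=6 -> value=41 (bin 101001); offset now 6 = byte 0 bit 6; 34 bits remain
Read 2: bits[6:14] width=8 -> value=217 (bin 11011001); offset now 14 = byte 1 bit 6; 26 bits remain
Read 3: bits[14:18] width=4 -> value=7 (bin 0111); offset now 18 = byte 2 bit 2; 22 bits remain
Read 4: bits[18:22] width=4 -> value=9 (bin 1001); offset now 22 = byte 2 bit 6; 18 bits remain
Read 5: bits[22:32] width=10 -> value=379 (bin 0101111011); offset now 32 = byte 4 bit 0; 8 bits remain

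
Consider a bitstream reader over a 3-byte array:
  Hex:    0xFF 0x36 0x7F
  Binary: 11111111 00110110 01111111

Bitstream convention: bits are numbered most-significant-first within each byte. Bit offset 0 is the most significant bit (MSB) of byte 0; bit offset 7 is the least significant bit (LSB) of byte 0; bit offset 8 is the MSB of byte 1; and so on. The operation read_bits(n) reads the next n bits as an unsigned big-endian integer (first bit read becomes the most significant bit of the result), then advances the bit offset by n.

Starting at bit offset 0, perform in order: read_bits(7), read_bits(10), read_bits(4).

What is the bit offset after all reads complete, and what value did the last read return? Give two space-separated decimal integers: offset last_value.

Answer: 21 15

Derivation:
Read 1: bits[0:7] width=7 -> value=127 (bin 1111111); offset now 7 = byte 0 bit 7; 17 bits remain
Read 2: bits[7:17] width=10 -> value=620 (bin 1001101100); offset now 17 = byte 2 bit 1; 7 bits remain
Read 3: bits[17:21] width=4 -> value=15 (bin 1111); offset now 21 = byte 2 bit 5; 3 bits remain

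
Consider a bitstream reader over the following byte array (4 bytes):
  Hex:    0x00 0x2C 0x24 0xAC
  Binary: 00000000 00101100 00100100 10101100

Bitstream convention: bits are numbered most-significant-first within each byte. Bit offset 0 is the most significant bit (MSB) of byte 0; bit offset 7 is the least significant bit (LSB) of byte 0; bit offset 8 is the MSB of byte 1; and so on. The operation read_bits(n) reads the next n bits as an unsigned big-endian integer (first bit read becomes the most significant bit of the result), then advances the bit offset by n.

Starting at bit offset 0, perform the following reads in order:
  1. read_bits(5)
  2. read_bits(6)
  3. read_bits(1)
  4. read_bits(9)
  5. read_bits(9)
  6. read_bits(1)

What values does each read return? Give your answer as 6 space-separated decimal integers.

Read 1: bits[0:5] width=5 -> value=0 (bin 00000); offset now 5 = byte 0 bit 5; 27 bits remain
Read 2: bits[5:11] width=6 -> value=1 (bin 000001); offset now 11 = byte 1 bit 3; 21 bits remain
Read 3: bits[11:12] width=1 -> value=0 (bin 0); offset now 12 = byte 1 bit 4; 20 bits remain
Read 4: bits[12:21] width=9 -> value=388 (bin 110000100); offset now 21 = byte 2 bit 5; 11 bits remain
Read 5: bits[21:30] width=9 -> value=299 (bin 100101011); offset now 30 = byte 3 bit 6; 2 bits remain
Read 6: bits[30:31] width=1 -> value=0 (bin 0); offset now 31 = byte 3 bit 7; 1 bits remain

Answer: 0 1 0 388 299 0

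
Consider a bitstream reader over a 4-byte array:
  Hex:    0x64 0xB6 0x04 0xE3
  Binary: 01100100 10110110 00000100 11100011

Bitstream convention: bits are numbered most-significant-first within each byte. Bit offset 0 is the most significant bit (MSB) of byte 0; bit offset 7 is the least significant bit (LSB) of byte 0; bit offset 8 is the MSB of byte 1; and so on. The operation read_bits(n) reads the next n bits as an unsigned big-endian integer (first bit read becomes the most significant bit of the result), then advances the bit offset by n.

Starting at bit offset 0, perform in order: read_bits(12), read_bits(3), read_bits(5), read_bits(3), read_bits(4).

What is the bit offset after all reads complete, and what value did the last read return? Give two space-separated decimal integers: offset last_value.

Read 1: bits[0:12] width=12 -> value=1611 (bin 011001001011); offset now 12 = byte 1 bit 4; 20 bits remain
Read 2: bits[12:15] width=3 -> value=3 (bin 011); offset now 15 = byte 1 bit 7; 17 bits remain
Read 3: bits[15:20] width=5 -> value=0 (bin 00000); offset now 20 = byte 2 bit 4; 12 bits remain
Read 4: bits[20:23] width=3 -> value=2 (bin 010); offset now 23 = byte 2 bit 7; 9 bits remain
Read 5: bits[23:27] width=4 -> value=7 (bin 0111); offset now 27 = byte 3 bit 3; 5 bits remain

Answer: 27 7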